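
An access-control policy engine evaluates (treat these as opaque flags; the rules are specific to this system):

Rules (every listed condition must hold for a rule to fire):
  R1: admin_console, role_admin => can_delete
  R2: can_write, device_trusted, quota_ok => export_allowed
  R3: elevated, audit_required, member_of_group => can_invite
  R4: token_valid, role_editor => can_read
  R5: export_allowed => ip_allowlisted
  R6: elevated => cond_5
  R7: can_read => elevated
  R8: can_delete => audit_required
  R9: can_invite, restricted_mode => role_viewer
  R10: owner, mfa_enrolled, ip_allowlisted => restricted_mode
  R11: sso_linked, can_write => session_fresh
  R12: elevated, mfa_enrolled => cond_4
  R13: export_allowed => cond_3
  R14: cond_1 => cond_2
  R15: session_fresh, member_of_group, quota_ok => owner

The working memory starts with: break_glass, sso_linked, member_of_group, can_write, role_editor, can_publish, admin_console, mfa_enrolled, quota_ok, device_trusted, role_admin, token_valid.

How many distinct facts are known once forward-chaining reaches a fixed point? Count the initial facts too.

[1] R1 [admin_console, role_admin => can_delete]; R2 [can_write, device_trusted, quota_ok => export_allowed]; R4 [token_valid, role_editor => can_read]; R11 [sso_linked, can_write => session_fresh]. ⇒ new: can_delete, export_allowed, can_read, session_fresh.
[2] R5 [export_allowed => ip_allowlisted]; R7 [can_read => elevated]; R8 [can_delete => audit_required]; R13 [export_allowed => cond_3]; R15 [session_fresh, member_of_group, quota_ok => owner]. ⇒ new: ip_allowlisted, elevated, audit_required, cond_3, owner.
[3] R3 [elevated, audit_required, member_of_group => can_invite]; R6 [elevated => cond_5]; R10 [owner, mfa_enrolled, ip_allowlisted => restricted_mode]; R12 [elevated, mfa_enrolled => cond_4]. ⇒ new: can_invite, cond_5, restricted_mode, cond_4.
[4] R9 [can_invite, restricted_mode => role_viewer]. ⇒ new: role_viewer.
Closure: {admin_console, audit_required, break_glass, can_delete, can_invite, can_publish, can_read, can_write, cond_3, cond_4, cond_5, device_trusted, elevated, export_allowed, ip_allowlisted, member_of_group, mfa_enrolled, owner, quota_ok, restricted_mode, role_admin, role_editor, role_viewer, session_fresh, sso_linked, token_valid} — 26 facts.

26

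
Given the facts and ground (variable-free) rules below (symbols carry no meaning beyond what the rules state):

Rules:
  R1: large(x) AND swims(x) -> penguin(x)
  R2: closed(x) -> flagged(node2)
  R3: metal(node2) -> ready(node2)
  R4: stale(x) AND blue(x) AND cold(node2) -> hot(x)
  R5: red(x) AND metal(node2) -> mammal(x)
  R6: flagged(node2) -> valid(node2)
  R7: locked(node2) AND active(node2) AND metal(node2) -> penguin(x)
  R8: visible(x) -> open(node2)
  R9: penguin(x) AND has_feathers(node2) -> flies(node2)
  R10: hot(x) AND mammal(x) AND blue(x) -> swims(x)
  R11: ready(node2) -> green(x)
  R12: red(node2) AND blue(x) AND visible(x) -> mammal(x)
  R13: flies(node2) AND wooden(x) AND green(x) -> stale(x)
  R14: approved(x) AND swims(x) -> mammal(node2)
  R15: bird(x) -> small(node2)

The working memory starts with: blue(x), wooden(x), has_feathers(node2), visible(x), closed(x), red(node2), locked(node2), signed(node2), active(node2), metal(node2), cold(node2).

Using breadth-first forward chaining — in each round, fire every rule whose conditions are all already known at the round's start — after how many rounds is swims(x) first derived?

5

Round 1: R2 [closed(x) -> flagged(node2)]; R3 [metal(node2) -> ready(node2)]; R7 [locked(node2) AND active(node2) AND metal(node2) -> penguin(x)]; R8 [visible(x) -> open(node2)]; R12 [red(node2) AND blue(x) AND visible(x) -> mammal(x)]. Adds flagged(node2), ready(node2), penguin(x), open(node2), mammal(x).
Round 2: R6 [flagged(node2) -> valid(node2)]; R9 [penguin(x) AND has_feathers(node2) -> flies(node2)]; R11 [ready(node2) -> green(x)]. Adds valid(node2), flies(node2), green(x).
Round 3: R13 [flies(node2) AND wooden(x) AND green(x) -> stale(x)]. Adds stale(x).
Round 4: R4 [stale(x) AND blue(x) AND cold(node2) -> hot(x)]. Adds hot(x).
Round 5: R10 [hot(x) AND mammal(x) AND blue(x) -> swims(x)]. Adds swims(x).
swims(x) first appears in round 5.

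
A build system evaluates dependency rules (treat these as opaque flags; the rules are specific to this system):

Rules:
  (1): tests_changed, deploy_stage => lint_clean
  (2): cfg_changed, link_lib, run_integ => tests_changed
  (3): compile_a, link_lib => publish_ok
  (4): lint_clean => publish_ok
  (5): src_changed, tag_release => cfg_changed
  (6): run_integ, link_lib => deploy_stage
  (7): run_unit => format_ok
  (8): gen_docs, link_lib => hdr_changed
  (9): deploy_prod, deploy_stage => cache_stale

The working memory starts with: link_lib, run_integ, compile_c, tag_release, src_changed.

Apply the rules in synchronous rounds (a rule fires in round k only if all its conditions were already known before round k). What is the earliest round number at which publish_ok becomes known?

[1] (5) [src_changed, tag_release => cfg_changed]; (6) [run_integ, link_lib => deploy_stage]. ⇒ new: cfg_changed, deploy_stage.
[2] (2) [cfg_changed, link_lib, run_integ => tests_changed]. ⇒ new: tests_changed.
[3] (1) [tests_changed, deploy_stage => lint_clean]. ⇒ new: lint_clean.
[4] (4) [lint_clean => publish_ok]. ⇒ new: publish_ok.
publish_ok first appears in round 4.

4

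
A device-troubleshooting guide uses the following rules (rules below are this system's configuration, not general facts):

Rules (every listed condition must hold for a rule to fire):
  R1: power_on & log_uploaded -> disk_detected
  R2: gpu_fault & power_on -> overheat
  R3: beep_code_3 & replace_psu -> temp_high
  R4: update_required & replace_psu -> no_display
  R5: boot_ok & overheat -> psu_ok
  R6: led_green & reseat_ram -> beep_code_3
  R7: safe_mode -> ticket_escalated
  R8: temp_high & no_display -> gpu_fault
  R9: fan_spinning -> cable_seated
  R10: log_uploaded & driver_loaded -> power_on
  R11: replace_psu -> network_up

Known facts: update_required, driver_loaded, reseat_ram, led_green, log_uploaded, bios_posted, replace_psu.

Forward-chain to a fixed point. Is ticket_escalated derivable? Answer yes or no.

[1] R4 [update_required & replace_psu -> no_display]; R6 [led_green & reseat_ram -> beep_code_3]; R10 [log_uploaded & driver_loaded -> power_on]; R11 [replace_psu -> network_up]. ⇒ new: no_display, beep_code_3, power_on, network_up.
[2] R1 [power_on & log_uploaded -> disk_detected]; R3 [beep_code_3 & replace_psu -> temp_high]. ⇒ new: disk_detected, temp_high.
[3] R8 [temp_high & no_display -> gpu_fault]. ⇒ new: gpu_fault.
[4] R2 [gpu_fault & power_on -> overheat]. ⇒ new: overheat.
Fixed point reached. ticket_escalated is concluded only by R7; R7 needs safe_mode (never derived).

no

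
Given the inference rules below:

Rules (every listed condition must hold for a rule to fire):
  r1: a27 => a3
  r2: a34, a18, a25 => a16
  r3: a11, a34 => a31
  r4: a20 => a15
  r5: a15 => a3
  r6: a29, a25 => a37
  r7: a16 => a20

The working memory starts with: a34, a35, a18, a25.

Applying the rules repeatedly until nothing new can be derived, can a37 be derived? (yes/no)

[1] r2 [a34, a18, a25 => a16]. ⇒ new: a16.
[2] r7 [a16 => a20]. ⇒ new: a20.
[3] r4 [a20 => a15]. ⇒ new: a15.
[4] r5 [a15 => a3]. ⇒ new: a3.
Fixed point reached. a37 is concluded only by r6; r6 needs a29 (never derived).

no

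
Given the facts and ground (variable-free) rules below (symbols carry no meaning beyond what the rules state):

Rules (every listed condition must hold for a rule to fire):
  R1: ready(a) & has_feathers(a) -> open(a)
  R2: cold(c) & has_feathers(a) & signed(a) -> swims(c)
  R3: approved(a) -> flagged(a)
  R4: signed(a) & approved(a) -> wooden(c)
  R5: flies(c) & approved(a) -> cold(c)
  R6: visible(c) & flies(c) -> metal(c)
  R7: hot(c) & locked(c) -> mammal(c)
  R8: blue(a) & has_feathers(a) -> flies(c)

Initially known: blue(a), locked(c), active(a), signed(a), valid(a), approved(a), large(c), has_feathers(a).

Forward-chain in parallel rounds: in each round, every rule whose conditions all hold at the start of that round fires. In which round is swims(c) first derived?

Round 1 fires R3, R4, R8, giving flagged(a), wooden(c), flies(c).
Round 2 fires R5, giving cold(c).
Round 3 fires R2, giving swims(c).
swims(c) first appears in round 3.

3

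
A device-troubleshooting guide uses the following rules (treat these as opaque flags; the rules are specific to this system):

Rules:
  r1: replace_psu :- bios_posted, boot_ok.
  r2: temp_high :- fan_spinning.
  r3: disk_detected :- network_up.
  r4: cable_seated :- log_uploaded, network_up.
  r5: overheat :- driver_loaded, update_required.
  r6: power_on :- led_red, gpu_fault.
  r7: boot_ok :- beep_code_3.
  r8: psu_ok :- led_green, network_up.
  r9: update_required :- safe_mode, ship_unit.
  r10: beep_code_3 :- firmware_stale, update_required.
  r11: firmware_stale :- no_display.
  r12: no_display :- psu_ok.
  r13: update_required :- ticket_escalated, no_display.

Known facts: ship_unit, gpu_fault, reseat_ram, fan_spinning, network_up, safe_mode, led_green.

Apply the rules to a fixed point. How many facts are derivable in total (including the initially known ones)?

Round 1 fires r2, r3, r8, r9, giving temp_high, disk_detected, psu_ok, update_required.
Round 2 fires r12, giving no_display.
Round 3 fires r11, giving firmware_stale.
Round 4 fires r10, giving beep_code_3.
Round 5 fires r7, giving boot_ok.
Closure: {beep_code_3, boot_ok, disk_detected, fan_spinning, firmware_stale, gpu_fault, led_green, network_up, no_display, psu_ok, reseat_ram, safe_mode, ship_unit, temp_high, update_required} — 15 facts.

15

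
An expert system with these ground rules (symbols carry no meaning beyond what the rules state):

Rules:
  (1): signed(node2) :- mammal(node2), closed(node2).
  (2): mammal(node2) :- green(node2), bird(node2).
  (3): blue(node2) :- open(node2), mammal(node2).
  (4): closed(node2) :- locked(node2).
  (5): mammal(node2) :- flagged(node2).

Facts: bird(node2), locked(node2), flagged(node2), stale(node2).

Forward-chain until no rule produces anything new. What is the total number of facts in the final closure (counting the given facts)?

Round 1 — (4), (5), derive closed(node2), mammal(node2).
Round 2 — (1), derive signed(node2).
Closure: {bird(node2), closed(node2), flagged(node2), locked(node2), mammal(node2), signed(node2), stale(node2)} — 7 facts.

7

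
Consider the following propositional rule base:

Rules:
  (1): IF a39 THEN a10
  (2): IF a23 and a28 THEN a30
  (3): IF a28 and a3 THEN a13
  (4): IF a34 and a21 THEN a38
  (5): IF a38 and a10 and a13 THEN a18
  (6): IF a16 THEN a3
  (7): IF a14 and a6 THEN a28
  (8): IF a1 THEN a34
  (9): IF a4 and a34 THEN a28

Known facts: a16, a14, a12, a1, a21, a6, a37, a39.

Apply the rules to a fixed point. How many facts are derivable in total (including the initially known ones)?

15

Round 1 — (1), (6), (7), (8), derive a10, a3, a28, a34.
Round 2 — (3), (4), derive a13, a38.
Round 3 — (5), derive a18.
Closure: {a1, a10, a12, a13, a14, a16, a18, a21, a28, a3, a34, a37, a38, a39, a6} — 15 facts.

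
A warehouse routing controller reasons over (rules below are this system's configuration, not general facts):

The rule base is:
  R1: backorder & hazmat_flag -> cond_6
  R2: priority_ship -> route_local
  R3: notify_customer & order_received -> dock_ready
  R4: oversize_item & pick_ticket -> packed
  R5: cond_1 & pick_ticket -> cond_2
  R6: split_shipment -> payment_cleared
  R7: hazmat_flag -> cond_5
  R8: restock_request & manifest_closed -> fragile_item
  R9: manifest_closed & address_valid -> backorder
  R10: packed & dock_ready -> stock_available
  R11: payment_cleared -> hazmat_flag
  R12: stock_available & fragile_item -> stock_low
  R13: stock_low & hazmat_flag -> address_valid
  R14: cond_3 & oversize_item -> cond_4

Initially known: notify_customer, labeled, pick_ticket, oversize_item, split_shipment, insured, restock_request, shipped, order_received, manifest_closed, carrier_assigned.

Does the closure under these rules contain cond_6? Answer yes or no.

yes

Round 1: R3 [notify_customer & order_received -> dock_ready]; R4 [oversize_item & pick_ticket -> packed]; R6 [split_shipment -> payment_cleared]; R8 [restock_request & manifest_closed -> fragile_item]. Adds dock_ready, packed, payment_cleared, fragile_item.
Round 2: R10 [packed & dock_ready -> stock_available]; R11 [payment_cleared -> hazmat_flag]. Adds stock_available, hazmat_flag.
Round 3: R7 [hazmat_flag -> cond_5]; R12 [stock_available & fragile_item -> stock_low]. Adds cond_5, stock_low.
Round 4: R13 [stock_low & hazmat_flag -> address_valid]. Adds address_valid.
Round 5: R9 [manifest_closed & address_valid -> backorder]. Adds backorder.
Round 6: R1 [backorder & hazmat_flag -> cond_6]. Adds cond_6.
cond_6 appears in round 6, so it is derivable.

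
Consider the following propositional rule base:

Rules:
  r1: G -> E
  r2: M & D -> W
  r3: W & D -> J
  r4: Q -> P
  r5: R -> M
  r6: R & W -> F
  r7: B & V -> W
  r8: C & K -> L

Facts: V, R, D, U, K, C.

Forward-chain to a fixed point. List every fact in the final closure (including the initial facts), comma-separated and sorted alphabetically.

Round 1 fires r5, r8, giving M, L.
Round 2 fires r2, giving W.
Round 3 fires r3, r6, giving J, F.

C, D, F, J, K, L, M, R, U, V, W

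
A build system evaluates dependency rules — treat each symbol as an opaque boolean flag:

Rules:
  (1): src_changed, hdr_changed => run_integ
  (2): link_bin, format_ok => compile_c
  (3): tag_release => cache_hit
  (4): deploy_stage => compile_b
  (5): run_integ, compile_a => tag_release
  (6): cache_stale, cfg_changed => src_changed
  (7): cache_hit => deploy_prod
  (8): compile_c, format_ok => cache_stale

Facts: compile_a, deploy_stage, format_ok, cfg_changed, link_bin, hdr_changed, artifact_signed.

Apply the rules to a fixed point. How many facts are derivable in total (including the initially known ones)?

Round 1: (2) [link_bin, format_ok => compile_c]; (4) [deploy_stage => compile_b]. Adds compile_c, compile_b.
Round 2: (8) [compile_c, format_ok => cache_stale]. Adds cache_stale.
Round 3: (6) [cache_stale, cfg_changed => src_changed]. Adds src_changed.
Round 4: (1) [src_changed, hdr_changed => run_integ]. Adds run_integ.
Round 5: (5) [run_integ, compile_a => tag_release]. Adds tag_release.
Round 6: (3) [tag_release => cache_hit]. Adds cache_hit.
Round 7: (7) [cache_hit => deploy_prod]. Adds deploy_prod.
Closure: {artifact_signed, cache_hit, cache_stale, cfg_changed, compile_a, compile_b, compile_c, deploy_prod, deploy_stage, format_ok, hdr_changed, link_bin, run_integ, src_changed, tag_release} — 15 facts.

15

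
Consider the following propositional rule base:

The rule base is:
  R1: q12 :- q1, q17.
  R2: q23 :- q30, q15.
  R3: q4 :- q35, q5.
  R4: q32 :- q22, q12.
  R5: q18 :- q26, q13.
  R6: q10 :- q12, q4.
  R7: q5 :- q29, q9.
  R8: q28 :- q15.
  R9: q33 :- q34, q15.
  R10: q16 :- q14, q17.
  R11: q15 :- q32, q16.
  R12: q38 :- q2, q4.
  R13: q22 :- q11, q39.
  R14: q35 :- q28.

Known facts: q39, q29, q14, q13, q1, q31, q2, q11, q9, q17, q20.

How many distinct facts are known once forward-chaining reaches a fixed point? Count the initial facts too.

Round 1 fires R1, R7, R10, R13, giving q12, q5, q16, q22.
Round 2 fires R4, giving q32.
Round 3 fires R11, giving q15.
Round 4 fires R8, giving q28.
Round 5 fires R14, giving q35.
Round 6 fires R3, giving q4.
Round 7 fires R6, R12, giving q10, q38.
Closure: {q1, q10, q11, q12, q13, q14, q15, q16, q17, q2, q20, q22, q28, q29, q31, q32, q35, q38, q39, q4, q5, q9} — 22 facts.

22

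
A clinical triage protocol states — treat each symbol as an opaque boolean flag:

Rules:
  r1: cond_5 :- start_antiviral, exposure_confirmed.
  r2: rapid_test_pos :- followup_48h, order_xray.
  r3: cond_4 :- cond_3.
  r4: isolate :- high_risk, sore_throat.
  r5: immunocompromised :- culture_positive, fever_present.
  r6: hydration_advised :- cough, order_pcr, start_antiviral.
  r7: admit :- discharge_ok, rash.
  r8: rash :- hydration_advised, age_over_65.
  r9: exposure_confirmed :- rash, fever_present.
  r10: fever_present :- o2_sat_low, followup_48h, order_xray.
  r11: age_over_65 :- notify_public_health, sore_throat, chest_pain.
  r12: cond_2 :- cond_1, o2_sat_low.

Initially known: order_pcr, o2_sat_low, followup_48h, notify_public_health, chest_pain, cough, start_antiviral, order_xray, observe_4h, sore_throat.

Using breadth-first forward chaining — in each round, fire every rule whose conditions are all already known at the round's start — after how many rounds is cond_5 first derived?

4

Round 1: r2 [rapid_test_pos :- followup_48h, order_xray.]; r6 [hydration_advised :- cough, order_pcr, start_antiviral.]; r10 [fever_present :- o2_sat_low, followup_48h, order_xray.]; r11 [age_over_65 :- notify_public_health, sore_throat, chest_pain.]. Adds rapid_test_pos, hydration_advised, fever_present, age_over_65.
Round 2: r8 [rash :- hydration_advised, age_over_65.]. Adds rash.
Round 3: r9 [exposure_confirmed :- rash, fever_present.]. Adds exposure_confirmed.
Round 4: r1 [cond_5 :- start_antiviral, exposure_confirmed.]. Adds cond_5.
cond_5 first appears in round 4.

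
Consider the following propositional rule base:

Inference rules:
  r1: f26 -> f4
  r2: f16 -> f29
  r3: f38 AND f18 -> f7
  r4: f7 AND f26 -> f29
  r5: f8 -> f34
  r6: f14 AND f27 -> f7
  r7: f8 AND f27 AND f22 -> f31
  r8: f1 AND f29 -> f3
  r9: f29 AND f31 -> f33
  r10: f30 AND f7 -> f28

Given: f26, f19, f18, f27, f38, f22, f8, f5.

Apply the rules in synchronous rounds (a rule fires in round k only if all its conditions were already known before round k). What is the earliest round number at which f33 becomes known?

3

Round 1 — r1, r3, r5, r7, derive f4, f7, f34, f31.
Round 2 — r4, derive f29.
Round 3 — r9, derive f33.
f33 first appears in round 3.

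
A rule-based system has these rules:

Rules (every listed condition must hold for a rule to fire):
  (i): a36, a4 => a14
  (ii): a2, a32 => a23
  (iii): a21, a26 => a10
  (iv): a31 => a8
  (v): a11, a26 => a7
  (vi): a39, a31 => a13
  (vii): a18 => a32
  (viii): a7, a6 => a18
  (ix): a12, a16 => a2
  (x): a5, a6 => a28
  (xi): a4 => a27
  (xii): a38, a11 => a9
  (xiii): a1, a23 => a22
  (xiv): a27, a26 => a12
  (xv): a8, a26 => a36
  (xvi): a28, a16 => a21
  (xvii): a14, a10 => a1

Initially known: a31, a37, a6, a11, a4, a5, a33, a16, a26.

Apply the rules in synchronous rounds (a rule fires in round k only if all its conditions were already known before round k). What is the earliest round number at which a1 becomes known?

[1] (iv) [a31 => a8]; (v) [a11, a26 => a7]; (x) [a5, a6 => a28]; (xi) [a4 => a27]. ⇒ new: a8, a7, a28, a27.
[2] (viii) [a7, a6 => a18]; (xiv) [a27, a26 => a12]; (xv) [a8, a26 => a36]; (xvi) [a28, a16 => a21]. ⇒ new: a18, a12, a36, a21.
[3] (i) [a36, a4 => a14]; (iii) [a21, a26 => a10]; (vii) [a18 => a32]; (ix) [a12, a16 => a2]. ⇒ new: a14, a10, a32, a2.
[4] (ii) [a2, a32 => a23]; (xvii) [a14, a10 => a1]. ⇒ new: a23, a1.
a1 first appears in round 4.

4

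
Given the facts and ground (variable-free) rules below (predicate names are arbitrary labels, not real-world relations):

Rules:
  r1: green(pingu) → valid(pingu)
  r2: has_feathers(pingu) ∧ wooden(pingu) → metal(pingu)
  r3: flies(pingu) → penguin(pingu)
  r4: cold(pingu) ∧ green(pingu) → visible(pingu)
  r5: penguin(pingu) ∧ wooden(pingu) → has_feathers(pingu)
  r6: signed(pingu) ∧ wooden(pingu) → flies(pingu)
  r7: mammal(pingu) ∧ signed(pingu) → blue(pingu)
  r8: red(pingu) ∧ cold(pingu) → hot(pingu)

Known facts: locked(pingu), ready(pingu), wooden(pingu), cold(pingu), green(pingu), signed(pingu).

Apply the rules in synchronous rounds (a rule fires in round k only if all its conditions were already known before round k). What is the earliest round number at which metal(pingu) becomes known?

Round 1 — r1, r4, r6, derive valid(pingu), visible(pingu), flies(pingu).
Round 2 — r3, derive penguin(pingu).
Round 3 — r5, derive has_feathers(pingu).
Round 4 — r2, derive metal(pingu).
metal(pingu) first appears in round 4.

4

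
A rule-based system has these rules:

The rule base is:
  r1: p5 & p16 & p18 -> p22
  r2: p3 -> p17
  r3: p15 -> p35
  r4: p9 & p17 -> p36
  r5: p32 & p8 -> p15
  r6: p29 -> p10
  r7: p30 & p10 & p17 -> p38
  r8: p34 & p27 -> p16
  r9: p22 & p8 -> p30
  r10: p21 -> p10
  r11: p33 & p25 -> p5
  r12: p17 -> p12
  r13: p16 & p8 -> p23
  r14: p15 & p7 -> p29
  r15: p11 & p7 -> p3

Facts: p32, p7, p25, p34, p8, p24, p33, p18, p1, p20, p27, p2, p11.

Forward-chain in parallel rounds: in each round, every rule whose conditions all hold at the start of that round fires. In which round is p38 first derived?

4

Round 1 fires r5, r8, r11, r15, giving p15, p16, p5, p3.
Round 2 fires r1, r2, r3, r13, r14, giving p22, p17, p35, p23, p29.
Round 3 fires r6, r9, r12, giving p10, p30, p12.
Round 4 fires r7, giving p38.
p38 first appears in round 4.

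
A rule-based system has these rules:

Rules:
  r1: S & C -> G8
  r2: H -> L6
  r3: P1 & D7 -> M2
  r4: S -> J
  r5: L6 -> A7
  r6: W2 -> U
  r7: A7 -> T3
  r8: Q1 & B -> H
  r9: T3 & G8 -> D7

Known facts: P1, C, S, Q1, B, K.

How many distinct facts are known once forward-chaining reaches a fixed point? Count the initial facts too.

14

[1] r1 [S & C -> G8]; r4 [S -> J]; r8 [Q1 & B -> H]. ⇒ new: G8, J, H.
[2] r2 [H -> L6]. ⇒ new: L6.
[3] r5 [L6 -> A7]. ⇒ new: A7.
[4] r7 [A7 -> T3]. ⇒ new: T3.
[5] r9 [T3 & G8 -> D7]. ⇒ new: D7.
[6] r3 [P1 & D7 -> M2]. ⇒ new: M2.
Closure: {A7, B, C, D7, G8, H, J, K, L6, M2, P1, Q1, S, T3} — 14 facts.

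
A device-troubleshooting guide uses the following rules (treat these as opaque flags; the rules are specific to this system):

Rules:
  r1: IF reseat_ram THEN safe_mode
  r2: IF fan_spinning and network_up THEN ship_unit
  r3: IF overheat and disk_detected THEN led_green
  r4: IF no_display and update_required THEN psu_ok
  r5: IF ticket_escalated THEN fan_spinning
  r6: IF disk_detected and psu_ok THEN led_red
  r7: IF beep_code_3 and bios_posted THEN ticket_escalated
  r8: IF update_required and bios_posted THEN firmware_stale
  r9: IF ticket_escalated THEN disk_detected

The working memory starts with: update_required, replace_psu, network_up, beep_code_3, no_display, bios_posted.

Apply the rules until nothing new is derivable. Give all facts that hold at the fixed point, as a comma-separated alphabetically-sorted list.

Round 1 — r4, r7, r8, derive psu_ok, ticket_escalated, firmware_stale.
Round 2 — r5, r9, derive fan_spinning, disk_detected.
Round 3 — r2, r6, derive ship_unit, led_red.

beep_code_3, bios_posted, disk_detected, fan_spinning, firmware_stale, led_red, network_up, no_display, psu_ok, replace_psu, ship_unit, ticket_escalated, update_required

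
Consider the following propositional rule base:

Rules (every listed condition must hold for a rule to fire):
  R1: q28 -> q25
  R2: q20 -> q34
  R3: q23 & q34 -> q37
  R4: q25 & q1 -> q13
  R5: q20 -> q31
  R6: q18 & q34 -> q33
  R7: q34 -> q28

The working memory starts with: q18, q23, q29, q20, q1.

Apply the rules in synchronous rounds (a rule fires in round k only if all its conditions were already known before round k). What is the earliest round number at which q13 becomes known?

4

Round 1 fires R2, R5, giving q34, q31.
Round 2 fires R3, R6, R7, giving q37, q33, q28.
Round 3 fires R1, giving q25.
Round 4 fires R4, giving q13.
q13 first appears in round 4.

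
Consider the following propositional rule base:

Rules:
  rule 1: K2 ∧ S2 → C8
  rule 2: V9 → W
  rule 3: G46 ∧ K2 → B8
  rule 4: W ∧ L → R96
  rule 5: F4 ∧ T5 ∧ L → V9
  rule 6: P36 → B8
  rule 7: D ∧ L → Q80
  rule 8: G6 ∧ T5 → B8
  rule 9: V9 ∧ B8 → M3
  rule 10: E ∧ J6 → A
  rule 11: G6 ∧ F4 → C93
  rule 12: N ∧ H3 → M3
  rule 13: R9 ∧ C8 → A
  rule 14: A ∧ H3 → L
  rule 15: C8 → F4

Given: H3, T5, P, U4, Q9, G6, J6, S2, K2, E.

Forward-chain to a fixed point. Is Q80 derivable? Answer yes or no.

[1] rule 1 [K2 ∧ S2 → C8]; rule 8 [G6 ∧ T5 → B8]; rule 10 [E ∧ J6 → A]. ⇒ new: C8, B8, A.
[2] rule 14 [A ∧ H3 → L]; rule 15 [C8 → F4]. ⇒ new: L, F4.
[3] rule 5 [F4 ∧ T5 ∧ L → V9]; rule 11 [G6 ∧ F4 → C93]. ⇒ new: V9, C93.
[4] rule 2 [V9 → W]; rule 9 [V9 ∧ B8 → M3]. ⇒ new: W, M3.
[5] rule 4 [W ∧ L → R96]. ⇒ new: R96.
Fixed point reached. Q80 is concluded only by rule 7; rule 7 needs D (never derived).

no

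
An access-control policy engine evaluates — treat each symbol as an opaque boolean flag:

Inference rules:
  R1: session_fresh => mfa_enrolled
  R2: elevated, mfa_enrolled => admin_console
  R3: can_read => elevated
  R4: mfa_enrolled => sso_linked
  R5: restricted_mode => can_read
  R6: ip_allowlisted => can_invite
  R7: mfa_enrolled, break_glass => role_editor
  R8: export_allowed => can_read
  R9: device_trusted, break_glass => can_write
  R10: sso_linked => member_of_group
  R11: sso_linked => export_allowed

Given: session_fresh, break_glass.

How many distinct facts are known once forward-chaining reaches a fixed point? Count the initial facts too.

[1] R1 [session_fresh => mfa_enrolled]. ⇒ new: mfa_enrolled.
[2] R4 [mfa_enrolled => sso_linked]; R7 [mfa_enrolled, break_glass => role_editor]. ⇒ new: sso_linked, role_editor.
[3] R10 [sso_linked => member_of_group]; R11 [sso_linked => export_allowed]. ⇒ new: member_of_group, export_allowed.
[4] R8 [export_allowed => can_read]. ⇒ new: can_read.
[5] R3 [can_read => elevated]. ⇒ new: elevated.
[6] R2 [elevated, mfa_enrolled => admin_console]. ⇒ new: admin_console.
Closure: {admin_console, break_glass, can_read, elevated, export_allowed, member_of_group, mfa_enrolled, role_editor, session_fresh, sso_linked} — 10 facts.

10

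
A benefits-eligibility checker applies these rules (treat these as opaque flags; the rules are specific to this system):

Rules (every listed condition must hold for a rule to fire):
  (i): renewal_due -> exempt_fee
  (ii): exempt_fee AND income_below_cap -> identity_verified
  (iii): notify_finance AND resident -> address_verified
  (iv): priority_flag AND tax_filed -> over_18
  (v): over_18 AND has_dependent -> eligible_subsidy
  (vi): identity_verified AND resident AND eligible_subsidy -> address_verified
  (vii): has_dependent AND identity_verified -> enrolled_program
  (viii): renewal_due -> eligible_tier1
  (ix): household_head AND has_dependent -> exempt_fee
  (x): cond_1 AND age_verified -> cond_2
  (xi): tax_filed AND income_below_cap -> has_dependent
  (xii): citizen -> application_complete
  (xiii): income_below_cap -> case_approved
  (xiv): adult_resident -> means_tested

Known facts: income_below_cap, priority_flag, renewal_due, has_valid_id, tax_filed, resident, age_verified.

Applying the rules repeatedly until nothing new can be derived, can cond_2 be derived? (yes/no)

no

Round 1: (i) [renewal_due -> exempt_fee]; (iv) [priority_flag AND tax_filed -> over_18]; (viii) [renewal_due -> eligible_tier1]; (xi) [tax_filed AND income_below_cap -> has_dependent]; (xiii) [income_below_cap -> case_approved]. Adds exempt_fee, over_18, eligible_tier1, has_dependent, case_approved.
Round 2: (ii) [exempt_fee AND income_below_cap -> identity_verified]; (v) [over_18 AND has_dependent -> eligible_subsidy]. Adds identity_verified, eligible_subsidy.
Round 3: (vi) [identity_verified AND resident AND eligible_subsidy -> address_verified]; (vii) [has_dependent AND identity_verified -> enrolled_program]. Adds address_verified, enrolled_program.
Fixed point reached. cond_2 is concluded only by (x); (x) needs cond_1 (never derived).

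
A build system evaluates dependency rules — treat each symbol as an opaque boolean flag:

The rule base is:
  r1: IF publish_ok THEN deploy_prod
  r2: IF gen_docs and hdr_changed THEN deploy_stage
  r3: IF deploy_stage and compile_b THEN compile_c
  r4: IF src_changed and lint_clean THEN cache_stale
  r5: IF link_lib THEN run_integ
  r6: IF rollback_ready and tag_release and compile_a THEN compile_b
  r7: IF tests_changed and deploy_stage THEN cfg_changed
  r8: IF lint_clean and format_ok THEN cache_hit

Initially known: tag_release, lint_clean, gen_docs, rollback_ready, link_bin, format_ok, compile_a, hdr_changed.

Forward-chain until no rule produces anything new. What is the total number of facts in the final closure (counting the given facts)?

12

Round 1 — r2, r6, r8, derive deploy_stage, compile_b, cache_hit.
Round 2 — r3, derive compile_c.
Closure: {cache_hit, compile_a, compile_b, compile_c, deploy_stage, format_ok, gen_docs, hdr_changed, link_bin, lint_clean, rollback_ready, tag_release} — 12 facts.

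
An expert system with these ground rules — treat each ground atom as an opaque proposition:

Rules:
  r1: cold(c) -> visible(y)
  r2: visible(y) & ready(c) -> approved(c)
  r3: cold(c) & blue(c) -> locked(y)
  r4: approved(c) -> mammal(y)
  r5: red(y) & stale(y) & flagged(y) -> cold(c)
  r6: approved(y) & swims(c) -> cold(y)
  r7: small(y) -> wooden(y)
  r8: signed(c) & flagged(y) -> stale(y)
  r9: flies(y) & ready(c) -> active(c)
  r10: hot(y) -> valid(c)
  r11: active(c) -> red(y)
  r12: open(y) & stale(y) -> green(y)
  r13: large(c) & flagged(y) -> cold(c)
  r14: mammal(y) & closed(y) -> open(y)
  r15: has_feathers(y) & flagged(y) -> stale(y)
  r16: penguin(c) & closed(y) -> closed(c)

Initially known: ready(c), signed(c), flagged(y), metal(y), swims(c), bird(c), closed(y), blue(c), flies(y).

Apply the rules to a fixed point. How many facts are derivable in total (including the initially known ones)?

Round 1: r8 [signed(c) & flagged(y) -> stale(y)]; r9 [flies(y) & ready(c) -> active(c)]. New: stale(y), active(c).
Round 2: r11 [active(c) -> red(y)]. New: red(y).
Round 3: r5 [red(y) & stale(y) & flagged(y) -> cold(c)]. New: cold(c).
Round 4: r1 [cold(c) -> visible(y)]; r3 [cold(c) & blue(c) -> locked(y)]. New: visible(y), locked(y).
Round 5: r2 [visible(y) & ready(c) -> approved(c)]. New: approved(c).
Round 6: r4 [approved(c) -> mammal(y)]. New: mammal(y).
Round 7: r14 [mammal(y) & closed(y) -> open(y)]. New: open(y).
Round 8: r12 [open(y) & stale(y) -> green(y)]. New: green(y).
Closure: {active(c), approved(c), bird(c), blue(c), closed(y), cold(c), flagged(y), flies(y), green(y), locked(y), mammal(y), metal(y), open(y), ready(c), red(y), signed(c), stale(y), swims(c), visible(y)} — 19 facts.

19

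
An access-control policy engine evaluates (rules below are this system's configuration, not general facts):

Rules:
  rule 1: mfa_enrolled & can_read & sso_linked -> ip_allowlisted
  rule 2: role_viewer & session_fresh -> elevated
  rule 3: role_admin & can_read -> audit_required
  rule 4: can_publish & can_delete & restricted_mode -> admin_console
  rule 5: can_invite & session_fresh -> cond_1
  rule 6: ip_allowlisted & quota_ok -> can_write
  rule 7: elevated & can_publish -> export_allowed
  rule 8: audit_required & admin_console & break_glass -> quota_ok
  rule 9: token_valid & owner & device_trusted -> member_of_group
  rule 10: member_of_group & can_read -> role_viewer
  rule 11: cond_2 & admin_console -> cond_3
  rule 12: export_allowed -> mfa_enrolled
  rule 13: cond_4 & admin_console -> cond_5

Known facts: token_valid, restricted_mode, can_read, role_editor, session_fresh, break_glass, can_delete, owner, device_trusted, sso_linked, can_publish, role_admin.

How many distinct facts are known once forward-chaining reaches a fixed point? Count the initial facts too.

22

Round 1: rule 3 [role_admin & can_read -> audit_required]; rule 4 [can_publish & can_delete & restricted_mode -> admin_console]; rule 9 [token_valid & owner & device_trusted -> member_of_group]. Adds audit_required, admin_console, member_of_group.
Round 2: rule 8 [audit_required & admin_console & break_glass -> quota_ok]; rule 10 [member_of_group & can_read -> role_viewer]. Adds quota_ok, role_viewer.
Round 3: rule 2 [role_viewer & session_fresh -> elevated]. Adds elevated.
Round 4: rule 7 [elevated & can_publish -> export_allowed]. Adds export_allowed.
Round 5: rule 12 [export_allowed -> mfa_enrolled]. Adds mfa_enrolled.
Round 6: rule 1 [mfa_enrolled & can_read & sso_linked -> ip_allowlisted]. Adds ip_allowlisted.
Round 7: rule 6 [ip_allowlisted & quota_ok -> can_write]. Adds can_write.
Closure: {admin_console, audit_required, break_glass, can_delete, can_publish, can_read, can_write, device_trusted, elevated, export_allowed, ip_allowlisted, member_of_group, mfa_enrolled, owner, quota_ok, restricted_mode, role_admin, role_editor, role_viewer, session_fresh, sso_linked, token_valid} — 22 facts.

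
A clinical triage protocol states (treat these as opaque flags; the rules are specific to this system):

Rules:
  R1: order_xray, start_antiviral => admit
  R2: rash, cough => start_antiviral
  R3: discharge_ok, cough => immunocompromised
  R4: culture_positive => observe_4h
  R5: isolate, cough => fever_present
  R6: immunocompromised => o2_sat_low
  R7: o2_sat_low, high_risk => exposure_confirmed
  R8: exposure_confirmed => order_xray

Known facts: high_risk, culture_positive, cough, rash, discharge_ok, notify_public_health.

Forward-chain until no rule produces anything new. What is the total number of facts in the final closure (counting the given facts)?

Round 1: R2 [rash, cough => start_antiviral]; R3 [discharge_ok, cough => immunocompromised]; R4 [culture_positive => observe_4h]. Adds start_antiviral, immunocompromised, observe_4h.
Round 2: R6 [immunocompromised => o2_sat_low]. Adds o2_sat_low.
Round 3: R7 [o2_sat_low, high_risk => exposure_confirmed]. Adds exposure_confirmed.
Round 4: R8 [exposure_confirmed => order_xray]. Adds order_xray.
Round 5: R1 [order_xray, start_antiviral => admit]. Adds admit.
Closure: {admit, cough, culture_positive, discharge_ok, exposure_confirmed, high_risk, immunocompromised, notify_public_health, o2_sat_low, observe_4h, order_xray, rash, start_antiviral} — 13 facts.

13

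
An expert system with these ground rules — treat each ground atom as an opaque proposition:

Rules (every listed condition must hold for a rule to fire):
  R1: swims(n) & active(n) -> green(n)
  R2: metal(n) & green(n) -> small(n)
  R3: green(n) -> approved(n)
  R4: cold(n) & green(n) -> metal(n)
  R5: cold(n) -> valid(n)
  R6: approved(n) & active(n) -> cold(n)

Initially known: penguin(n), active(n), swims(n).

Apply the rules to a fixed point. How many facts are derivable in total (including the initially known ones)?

9

Round 1: R1 [swims(n) & active(n) -> green(n)]. Adds green(n).
Round 2: R3 [green(n) -> approved(n)]. Adds approved(n).
Round 3: R6 [approved(n) & active(n) -> cold(n)]. Adds cold(n).
Round 4: R4 [cold(n) & green(n) -> metal(n)]; R5 [cold(n) -> valid(n)]. Adds metal(n), valid(n).
Round 5: R2 [metal(n) & green(n) -> small(n)]. Adds small(n).
Closure: {active(n), approved(n), cold(n), green(n), metal(n), penguin(n), small(n), swims(n), valid(n)} — 9 facts.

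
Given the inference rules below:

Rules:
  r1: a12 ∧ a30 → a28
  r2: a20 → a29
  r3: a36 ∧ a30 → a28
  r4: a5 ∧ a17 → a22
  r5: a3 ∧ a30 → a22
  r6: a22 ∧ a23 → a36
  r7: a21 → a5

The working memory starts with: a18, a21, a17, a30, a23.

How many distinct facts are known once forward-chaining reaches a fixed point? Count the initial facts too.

9

[1] r7 [a21 → a5]. ⇒ new: a5.
[2] r4 [a5 ∧ a17 → a22]. ⇒ new: a22.
[3] r6 [a22 ∧ a23 → a36]. ⇒ new: a36.
[4] r3 [a36 ∧ a30 → a28]. ⇒ new: a28.
Closure: {a17, a18, a21, a22, a23, a28, a30, a36, a5} — 9 facts.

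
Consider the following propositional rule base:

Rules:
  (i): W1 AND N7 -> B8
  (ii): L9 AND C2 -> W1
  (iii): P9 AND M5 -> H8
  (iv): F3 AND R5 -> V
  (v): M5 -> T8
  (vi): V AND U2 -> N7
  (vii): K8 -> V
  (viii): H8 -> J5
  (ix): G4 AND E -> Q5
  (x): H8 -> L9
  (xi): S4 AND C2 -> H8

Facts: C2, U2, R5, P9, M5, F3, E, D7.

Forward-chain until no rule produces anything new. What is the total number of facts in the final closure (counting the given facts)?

[1] (iii) [P9 AND M5 -> H8]; (iv) [F3 AND R5 -> V]; (v) [M5 -> T8]. ⇒ new: H8, V, T8.
[2] (vi) [V AND U2 -> N7]; (viii) [H8 -> J5]; (x) [H8 -> L9]. ⇒ new: N7, J5, L9.
[3] (ii) [L9 AND C2 -> W1]. ⇒ new: W1.
[4] (i) [W1 AND N7 -> B8]. ⇒ new: B8.
Closure: {B8, C2, D7, E, F3, H8, J5, L9, M5, N7, P9, R5, T8, U2, V, W1} — 16 facts.

16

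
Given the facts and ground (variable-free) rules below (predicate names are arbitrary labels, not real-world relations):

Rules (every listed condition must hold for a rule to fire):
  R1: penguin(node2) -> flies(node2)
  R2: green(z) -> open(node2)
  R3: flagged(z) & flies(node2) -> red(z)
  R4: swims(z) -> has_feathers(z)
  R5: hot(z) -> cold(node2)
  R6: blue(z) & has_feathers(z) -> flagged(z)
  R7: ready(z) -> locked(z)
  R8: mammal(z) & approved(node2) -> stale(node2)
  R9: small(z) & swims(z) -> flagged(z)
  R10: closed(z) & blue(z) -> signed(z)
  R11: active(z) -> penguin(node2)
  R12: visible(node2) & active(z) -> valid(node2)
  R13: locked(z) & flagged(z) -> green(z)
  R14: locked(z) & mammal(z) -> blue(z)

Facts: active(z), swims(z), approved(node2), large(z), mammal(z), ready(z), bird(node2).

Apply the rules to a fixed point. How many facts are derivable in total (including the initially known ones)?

Round 1 fires R4, R7, R8, R11, giving has_feathers(z), locked(z), stale(node2), penguin(node2).
Round 2 fires R1, R14, giving flies(node2), blue(z).
Round 3 fires R6, giving flagged(z).
Round 4 fires R3, R13, giving red(z), green(z).
Round 5 fires R2, giving open(node2).
Closure: {active(z), approved(node2), bird(node2), blue(z), flagged(z), flies(node2), green(z), has_feathers(z), large(z), locked(z), mammal(z), open(node2), penguin(node2), ready(z), red(z), stale(node2), swims(z)} — 17 facts.

17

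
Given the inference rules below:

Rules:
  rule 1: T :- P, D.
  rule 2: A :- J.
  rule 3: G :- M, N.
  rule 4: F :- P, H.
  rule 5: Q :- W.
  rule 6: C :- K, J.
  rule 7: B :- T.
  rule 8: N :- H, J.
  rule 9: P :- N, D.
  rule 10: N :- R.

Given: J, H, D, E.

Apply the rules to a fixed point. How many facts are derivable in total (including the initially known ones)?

Round 1: rule 2 [A :- J.]; rule 8 [N :- H, J.]. Adds A, N.
Round 2: rule 9 [P :- N, D.]. Adds P.
Round 3: rule 1 [T :- P, D.]; rule 4 [F :- P, H.]. Adds T, F.
Round 4: rule 7 [B :- T.]. Adds B.
Closure: {A, B, D, E, F, H, J, N, P, T} — 10 facts.

10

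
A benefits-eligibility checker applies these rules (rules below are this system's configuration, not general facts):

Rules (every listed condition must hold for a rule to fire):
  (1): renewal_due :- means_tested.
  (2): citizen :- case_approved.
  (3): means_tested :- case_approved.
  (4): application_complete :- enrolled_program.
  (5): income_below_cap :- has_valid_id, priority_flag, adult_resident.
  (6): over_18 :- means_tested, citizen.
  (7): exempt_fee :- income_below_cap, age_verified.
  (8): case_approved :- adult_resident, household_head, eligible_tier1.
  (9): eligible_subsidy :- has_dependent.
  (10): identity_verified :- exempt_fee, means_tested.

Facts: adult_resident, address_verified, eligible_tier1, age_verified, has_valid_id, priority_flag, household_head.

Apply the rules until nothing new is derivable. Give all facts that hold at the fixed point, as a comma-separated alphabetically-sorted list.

address_verified, adult_resident, age_verified, case_approved, citizen, eligible_tier1, exempt_fee, has_valid_id, household_head, identity_verified, income_below_cap, means_tested, over_18, priority_flag, renewal_due

Round 1: (5) [income_below_cap :- has_valid_id, priority_flag, adult_resident.]; (8) [case_approved :- adult_resident, household_head, eligible_tier1.]. Adds income_below_cap, case_approved.
Round 2: (2) [citizen :- case_approved.]; (3) [means_tested :- case_approved.]; (7) [exempt_fee :- income_below_cap, age_verified.]. Adds citizen, means_tested, exempt_fee.
Round 3: (1) [renewal_due :- means_tested.]; (6) [over_18 :- means_tested, citizen.]; (10) [identity_verified :- exempt_fee, means_tested.]. Adds renewal_due, over_18, identity_verified.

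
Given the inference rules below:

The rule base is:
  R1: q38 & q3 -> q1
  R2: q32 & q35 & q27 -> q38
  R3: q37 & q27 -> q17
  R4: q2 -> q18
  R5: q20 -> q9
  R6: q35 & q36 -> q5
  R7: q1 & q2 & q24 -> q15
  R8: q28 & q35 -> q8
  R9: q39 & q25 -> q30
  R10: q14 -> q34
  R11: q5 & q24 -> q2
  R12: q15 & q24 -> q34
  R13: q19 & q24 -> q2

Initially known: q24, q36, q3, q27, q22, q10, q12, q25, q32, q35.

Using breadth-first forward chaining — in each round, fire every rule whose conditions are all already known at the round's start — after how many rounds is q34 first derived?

4

[1] R2 [q32 & q35 & q27 -> q38]; R6 [q35 & q36 -> q5]. ⇒ new: q38, q5.
[2] R1 [q38 & q3 -> q1]; R11 [q5 & q24 -> q2]. ⇒ new: q1, q2.
[3] R4 [q2 -> q18]; R7 [q1 & q2 & q24 -> q15]. ⇒ new: q18, q15.
[4] R12 [q15 & q24 -> q34]. ⇒ new: q34.
q34 first appears in round 4.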